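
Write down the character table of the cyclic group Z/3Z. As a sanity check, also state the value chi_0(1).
Character table of Z/3Z (irreps indexed chi_0,...,chi_2 with chi_k(m) = zeta_3^(k*m), zeta_3 = exp(2*pi*i/3)):
  irrep \ class  {0} (size 1)  {1} (size 1)    {2} (size 1)  
  chi_0          1             1               1             
  chi_1          1             exp(2*I*pi/3)   exp(-2*I*pi/3)
  chi_2          1             exp(-2*I*pi/3)  exp(2*I*pi/3) 

Spot check: chi_0(1) = zeta_3^(0*1) = zeta_3^0 = 1.

Working: Z/3Z is abelian, so all 3 irreducible complex representations are 1-dimensional. They are given by chi_k(m) = zeta_3^(k*m) for k = 0,...,2. Row orthogonality: sum_m chi_k(m) conj(chi_l(m)) = 3 * [k = l].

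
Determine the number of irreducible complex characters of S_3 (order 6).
3

Reasoning: The number of irreducible complex representations of a finite group equals its number of conjugacy classes. Conjugacy classes in S_3 correspond to cycle types, i.e. partitions of 3; there are p(3) = 3 of them, so S_3 (order 6) has exactly 3 irreducible complex representations.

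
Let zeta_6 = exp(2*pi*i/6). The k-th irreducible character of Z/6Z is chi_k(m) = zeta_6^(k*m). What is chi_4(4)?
chi_4(4) = zeta_6^16 = exp(-2*I*pi/3)

chi_4(4) = zeta_6^(4*4) = zeta_6^16. Since zeta_6^6 = 1, this equals zeta_6^4 = exp(2*pi*i*4/6) = exp(-2*I*pi/3).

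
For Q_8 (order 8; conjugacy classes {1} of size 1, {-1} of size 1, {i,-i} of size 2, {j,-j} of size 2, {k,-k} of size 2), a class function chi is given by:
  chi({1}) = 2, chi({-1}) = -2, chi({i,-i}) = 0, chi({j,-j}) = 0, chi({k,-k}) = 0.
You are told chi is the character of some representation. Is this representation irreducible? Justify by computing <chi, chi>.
Irreducible: <chi, chi> = 1.

Details: <chi, chi> = (1/|G|) sum_C |C| * |chi(C)|^2 = (1/8)[1*|2|^2 + 1*|-2|^2 + 2*|0|^2 + 2*|0|^2 + 2*|0|^2]
  = (1/8)[(4) + (4) + (0) + (0) + (0)] = 8/8 = 1.
A character is irreducible iff <chi, chi> = 1, so this representation is irreducible.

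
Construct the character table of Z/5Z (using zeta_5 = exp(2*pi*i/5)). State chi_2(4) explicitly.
Character table of Z/5Z (irreps indexed chi_0,...,chi_4 with chi_k(m) = zeta_5^(k*m), zeta_5 = exp(2*pi*i/5)):
  irrep \ class  {0} (size 1)  {1} (size 1)    {2} (size 1)    {3} (size 1)    {4} (size 1)  
  chi_0          1             1               1               1               1             
  chi_1          1             exp(2*I*pi/5)   exp(4*I*pi/5)   exp(-4*I*pi/5)  exp(-2*I*pi/5)
  chi_2          1             exp(4*I*pi/5)   exp(-2*I*pi/5)  exp(2*I*pi/5)   exp(-4*I*pi/5)
  chi_3          1             exp(-4*I*pi/5)  exp(2*I*pi/5)   exp(-2*I*pi/5)  exp(4*I*pi/5) 
  chi_4          1             exp(-2*I*pi/5)  exp(-4*I*pi/5)  exp(4*I*pi/5)   exp(2*I*pi/5) 

Spot check: chi_2(4) = zeta_5^(2*4) = zeta_5^8 = exp(-4*I*pi/5).

Reasoning: Z/5Z is abelian, so all 5 irreducible complex representations are 1-dimensional. They are given by chi_k(m) = zeta_5^(k*m) for k = 0,...,4. Row orthogonality: sum_m chi_k(m) conj(chi_l(m)) = 5 * [k = l].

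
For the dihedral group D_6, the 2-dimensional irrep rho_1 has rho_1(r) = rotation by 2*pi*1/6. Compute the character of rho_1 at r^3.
chi_{rho_1}(r^3) = 2*cos(2*pi*1*3/6) = -2

Why: rho_1(r^3) is rotation by angle 2*pi*1*3/6, whose trace is 2*cos(2*pi*1*3/6) = -2.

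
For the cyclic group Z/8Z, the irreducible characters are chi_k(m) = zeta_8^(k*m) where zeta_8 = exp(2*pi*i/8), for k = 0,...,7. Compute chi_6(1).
chi_6(1) = zeta_8^6 = -I

Details: chi_6(1) = zeta_8^(6*1) = zeta_8^6. Since zeta_8^8 = 1, this equals zeta_8^6 = exp(2*pi*i*6/8) = -I.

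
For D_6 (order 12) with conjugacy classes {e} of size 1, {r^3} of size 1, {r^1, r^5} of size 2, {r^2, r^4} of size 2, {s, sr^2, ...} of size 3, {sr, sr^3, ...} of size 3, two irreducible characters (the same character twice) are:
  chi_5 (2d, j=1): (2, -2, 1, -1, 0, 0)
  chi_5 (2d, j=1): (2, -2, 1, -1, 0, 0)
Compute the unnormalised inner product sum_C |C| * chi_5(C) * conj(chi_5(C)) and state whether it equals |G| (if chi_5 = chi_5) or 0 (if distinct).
Sum = 12 = |G| = 12; so <chi_5, chi_5> = 1 (norm-1 confirms irreducibility).

Reasoning: Compute term by term over conjugacy classes (|C| * chi_5(C) * conj(chi_5(C))):
  1*(2)*conj(2) + 1*(-2)*conj(-2) + 2*(1)*conj(1) + 2*(-1)*conj(-1) + 3*(0)*conj(0) + 3*(0)*conj(0)
  = (4) + (4) + (2) + (2) + (0) + (0)
  = 12.
Dividing by |G| = 12 gives 12/12 = 1, matching the row-orthogonality relation <chi_5, chi_5> = [chi_5 = chi_5].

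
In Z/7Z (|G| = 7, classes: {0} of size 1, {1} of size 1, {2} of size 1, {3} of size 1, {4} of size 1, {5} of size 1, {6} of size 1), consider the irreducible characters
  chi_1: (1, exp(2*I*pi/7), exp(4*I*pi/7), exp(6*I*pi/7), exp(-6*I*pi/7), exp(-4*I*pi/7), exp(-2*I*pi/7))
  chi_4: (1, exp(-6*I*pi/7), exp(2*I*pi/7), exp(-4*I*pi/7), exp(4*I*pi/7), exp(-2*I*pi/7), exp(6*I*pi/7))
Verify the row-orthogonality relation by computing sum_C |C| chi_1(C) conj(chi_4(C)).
Sum = 0; so <chi_1, chi_4> = 0 (distinct irreducibles are orthogonal).

Compute term by term over conjugacy classes (|C| * chi_1(C) * conj(chi_4(C))):
  1*(1)*conj(1) + 1*(exp(2*I*pi/7))*conj(exp(-6*I*pi/7)) + 1*(exp(4*I*pi/7))*conj(exp(2*I*pi/7)) + 1*(exp(6*I*pi/7))*conj(exp(-4*I*pi/7)) + 1*(exp(-6*I*pi/7))*conj(exp(4*I*pi/7)) + 1*(exp(-4*I*pi/7))*conj(exp(-2*I*pi/7)) + 1*(exp(-2*I*pi/7))*conj(exp(6*I*pi/7))
  = (1) + (exp(-6*I*pi/7)) + (exp(2*I*pi/7)) + (exp(-4*I*pi/7)) + (exp(4*I*pi/7)) + (exp(-2*I*pi/7)) + (exp(6*I*pi/7))
  = 0.
(Exp terms are combined using exp(i*s)*conj(exp(i*t)) = exp(i*(s-t)), and sums of them are collapsed using the identity that for every m > 1 the m distinct m-th roots of unity sum to 0, e.g. 1 + exp(2*I*pi/3) + exp(-2*I*pi/3) = 0.)
Dividing by |G| = 7 gives 0/7 = 0, matching the row-orthogonality relation <chi_1, chi_4> = [chi_1 = chi_4].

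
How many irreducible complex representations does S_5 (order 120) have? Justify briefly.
7

Justification: The number of irreducible complex representations of a finite group equals its number of conjugacy classes. Conjugacy classes in S_5 correspond to cycle types, i.e. partitions of 5; there are p(5) = 7 of them, so S_5 (order 120) has exactly 7 irreducible complex representations.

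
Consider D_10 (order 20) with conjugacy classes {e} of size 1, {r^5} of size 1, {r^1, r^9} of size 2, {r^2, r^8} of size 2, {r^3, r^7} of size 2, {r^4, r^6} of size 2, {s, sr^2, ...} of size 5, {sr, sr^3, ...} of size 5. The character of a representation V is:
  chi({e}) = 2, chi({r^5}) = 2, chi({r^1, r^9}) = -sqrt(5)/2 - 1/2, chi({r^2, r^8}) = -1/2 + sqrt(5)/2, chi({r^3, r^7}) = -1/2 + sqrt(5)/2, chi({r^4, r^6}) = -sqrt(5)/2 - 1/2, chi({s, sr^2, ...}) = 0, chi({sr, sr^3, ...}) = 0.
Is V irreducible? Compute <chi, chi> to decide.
Irreducible: <chi, chi> = 1.

Proof sketch: <chi, chi> = (1/|G|) sum_C |C| * |chi(C)|^2 = (1/20)[1*|2|^2 + 1*|2|^2 + 2*|-sqrt(5)/2 - 1/2|^2 + 2*|-1/2 + sqrt(5)/2|^2 + 2*|-1/2 + sqrt(5)/2|^2 + 2*|-sqrt(5)/2 - 1/2|^2 + 5*|0|^2 + 5*|0|^2]
  = (1/20)[(4) + (4) + (sqrt(5) + 3) + (3 - sqrt(5)) + (3 - sqrt(5)) + (sqrt(5) + 3) + (0) + (0)] = 20/20 = 1.
A character is irreducible iff <chi, chi> = 1, so this representation is irreducible.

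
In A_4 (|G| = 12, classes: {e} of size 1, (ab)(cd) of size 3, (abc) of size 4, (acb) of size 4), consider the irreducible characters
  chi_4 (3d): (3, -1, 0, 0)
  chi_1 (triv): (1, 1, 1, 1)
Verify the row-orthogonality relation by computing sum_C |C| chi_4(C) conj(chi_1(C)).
Sum = 0; so <chi_4, chi_1> = 0 (distinct irreducibles are orthogonal).

Why: Compute term by term over conjugacy classes (|C| * chi_4(C) * conj(chi_1(C))):
  1*(3)*conj(1) + 3*(-1)*conj(1) + 4*(0)*conj(1) + 4*(0)*conj(1)
  = (3) + (-3) + (0) + (0)
  = 0.
(Exp terms are combined using exp(i*s)*conj(exp(i*t)) = exp(i*(s-t)), and sums of them are collapsed using the identity that for every m > 1 the m distinct m-th roots of unity sum to 0, e.g. 1 + exp(2*I*pi/3) + exp(-2*I*pi/3) = 0.)
Dividing by |G| = 12 gives 0/12 = 0, matching the row-orthogonality relation <chi_4, chi_1> = [chi_4 = chi_1].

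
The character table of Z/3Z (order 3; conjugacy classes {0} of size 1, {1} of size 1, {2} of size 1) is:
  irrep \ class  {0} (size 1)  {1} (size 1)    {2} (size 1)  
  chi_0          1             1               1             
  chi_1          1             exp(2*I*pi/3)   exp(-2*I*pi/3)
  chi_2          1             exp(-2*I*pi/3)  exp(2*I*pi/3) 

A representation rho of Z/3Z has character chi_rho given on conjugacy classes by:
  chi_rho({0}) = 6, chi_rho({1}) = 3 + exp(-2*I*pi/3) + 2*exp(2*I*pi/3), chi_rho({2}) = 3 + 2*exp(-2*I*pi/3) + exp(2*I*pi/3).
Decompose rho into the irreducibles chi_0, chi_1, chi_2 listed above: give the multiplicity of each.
Multiplicities: chi_0: 3, chi_1: 2, chi_2: 1.

Derivation: Use <chi_rho, chi> = (1/|G|) sum_C |C| * chi_rho(C) * conj(chi(C)) with |G| = 3 for each irreducible chi in the table:
  <chi_rho, chi_0> = (1/3)[1*(6)*conj(1) + 1*(3 + exp(-2*I*pi/3) + 2*exp(2*I*pi/3))*conj(1) + 1*(3 + 2*exp(-2*I*pi/3) + exp(2*I*pi/3))*conj(1)]
      = (1/3)[(6) + (3 + exp(-2*I*pi/3) + 2*exp(2*I*pi/3)) + (3 + 2*exp(-2*I*pi/3) + exp(2*I*pi/3))] = 9/3 = 3
  <chi_rho, chi_1> = (1/3)[1*(6)*conj(1) + 1*(3 + exp(-2*I*pi/3) + 2*exp(2*I*pi/3))*conj(exp(2*I*pi/3)) + 1*(3 + 2*exp(-2*I*pi/3) + exp(2*I*pi/3))*conj(exp(-2*I*pi/3))]
      = (1/3)[(6) + (2 + 3*exp(-2*I*pi/3) + exp(2*I*pi/3)) + (2 + exp(-2*I*pi/3) + 3*exp(2*I*pi/3))] = 6/3 = 2
  <chi_rho, chi_2> = (1/3)[1*(6)*conj(1) + 1*(3 + exp(-2*I*pi/3) + 2*exp(2*I*pi/3))*conj(exp(-2*I*pi/3)) + 1*(3 + 2*exp(-2*I*pi/3) + exp(2*I*pi/3))*conj(exp(2*I*pi/3))]
      = (1/3)[(6) + (1 + 2*exp(-2*I*pi/3) + 3*exp(2*I*pi/3)) + (1 + 3*exp(-2*I*pi/3) + 2*exp(2*I*pi/3))] = 3/3 = 1
(Exp terms are combined using exp(i*s)*conj(exp(i*t)) = exp(i*(s-t)), and sums of them are collapsed using the identity that for every m > 1 the m distinct m-th roots of unity sum to 0, e.g. 1 + exp(2*I*pi/3) + exp(-2*I*pi/3) = 0.)
Dimension check: dim(rho) = sum (mult * dim) = 3*1 + 2*1 + 1*1 = 6 = chi_rho(e) = 6.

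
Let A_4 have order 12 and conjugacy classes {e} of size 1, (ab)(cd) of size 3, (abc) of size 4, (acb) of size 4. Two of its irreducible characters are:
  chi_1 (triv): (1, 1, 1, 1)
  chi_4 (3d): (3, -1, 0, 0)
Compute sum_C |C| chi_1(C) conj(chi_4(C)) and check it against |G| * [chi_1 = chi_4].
Sum = 0; so <chi_1, chi_4> = 0 (distinct irreducibles are orthogonal).

Compute term by term over conjugacy classes (|C| * chi_1(C) * conj(chi_4(C))):
  1*(1)*conj(3) + 3*(1)*conj(-1) + 4*(1)*conj(0) + 4*(1)*conj(0)
  = (3) + (-3) + (0) + (0)
  = 0.
(Exp terms are combined using exp(i*s)*conj(exp(i*t)) = exp(i*(s-t)), and sums of them are collapsed using the identity that for every m > 1 the m distinct m-th roots of unity sum to 0, e.g. 1 + exp(2*I*pi/3) + exp(-2*I*pi/3) = 0.)
Dividing by |G| = 12 gives 0/12 = 0, matching the row-orthogonality relation <chi_1, chi_4> = [chi_1 = chi_4].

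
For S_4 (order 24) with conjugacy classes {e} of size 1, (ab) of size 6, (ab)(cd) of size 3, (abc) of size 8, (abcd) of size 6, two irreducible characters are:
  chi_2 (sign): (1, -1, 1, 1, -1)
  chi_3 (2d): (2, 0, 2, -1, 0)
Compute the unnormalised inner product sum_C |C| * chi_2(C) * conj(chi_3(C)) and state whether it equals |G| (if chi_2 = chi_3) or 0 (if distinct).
Sum = 0; so <chi_2, chi_3> = 0 (distinct irreducibles are orthogonal).

Why: Compute term by term over conjugacy classes (|C| * chi_2(C) * conj(chi_3(C))):
  1*(1)*conj(2) + 6*(-1)*conj(0) + 3*(1)*conj(2) + 8*(1)*conj(-1) + 6*(-1)*conj(0)
  = (2) + (0) + (6) + (-8) + (0)
  = 0.
Dividing by |G| = 24 gives 0/24 = 0, matching the row-orthogonality relation <chi_2, chi_3> = [chi_2 = chi_3].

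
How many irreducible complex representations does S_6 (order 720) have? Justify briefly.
11

Explanation: The number of irreducible complex representations of a finite group equals its number of conjugacy classes. Conjugacy classes in S_6 correspond to cycle types, i.e. partitions of 6; there are p(6) = 11 of them, so S_6 (order 720) has exactly 11 irreducible complex representations.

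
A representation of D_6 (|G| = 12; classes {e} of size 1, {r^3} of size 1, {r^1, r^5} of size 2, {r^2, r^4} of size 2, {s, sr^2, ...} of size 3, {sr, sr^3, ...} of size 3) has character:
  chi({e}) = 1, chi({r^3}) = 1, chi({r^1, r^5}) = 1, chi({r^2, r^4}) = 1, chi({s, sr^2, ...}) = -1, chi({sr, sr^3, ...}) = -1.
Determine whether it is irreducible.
Irreducible: <chi, chi> = 1.

Proof sketch: <chi, chi> = (1/|G|) sum_C |C| * |chi(C)|^2 = (1/12)[1*|1|^2 + 1*|1|^2 + 2*|1|^2 + 2*|1|^2 + 3*|-1|^2 + 3*|-1|^2]
  = (1/12)[(1) + (1) + (2) + (2) + (3) + (3)] = 12/12 = 1.
A character is irreducible iff <chi, chi> = 1, so this representation is irreducible.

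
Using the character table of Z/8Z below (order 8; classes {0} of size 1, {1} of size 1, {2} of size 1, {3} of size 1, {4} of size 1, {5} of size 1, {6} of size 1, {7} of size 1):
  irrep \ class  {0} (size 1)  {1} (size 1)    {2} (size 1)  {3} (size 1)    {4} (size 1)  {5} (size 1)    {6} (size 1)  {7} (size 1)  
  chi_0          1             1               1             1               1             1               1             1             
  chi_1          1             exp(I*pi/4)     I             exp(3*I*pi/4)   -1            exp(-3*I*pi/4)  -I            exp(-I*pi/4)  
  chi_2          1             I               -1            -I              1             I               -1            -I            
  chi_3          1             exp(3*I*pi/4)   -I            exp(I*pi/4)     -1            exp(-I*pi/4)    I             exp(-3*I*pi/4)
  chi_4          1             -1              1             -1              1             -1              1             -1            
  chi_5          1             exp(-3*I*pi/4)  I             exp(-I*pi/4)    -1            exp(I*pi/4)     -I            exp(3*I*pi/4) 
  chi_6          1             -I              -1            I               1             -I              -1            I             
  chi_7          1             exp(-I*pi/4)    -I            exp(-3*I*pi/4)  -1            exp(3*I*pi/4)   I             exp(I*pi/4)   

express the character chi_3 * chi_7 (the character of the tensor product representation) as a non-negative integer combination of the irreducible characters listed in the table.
chi_3 tensor chi_7 = chi_2 (all other irreducibles have multiplicity 0).

The character of a tensor product is the pointwise product (chi_3 * chi_7)(C) = chi_3(C) * chi_7(C):
  {0}: (1)*(1), {1}: (exp(3*I*pi/4))*(exp(-I*pi/4)), {2}: (-I)*(-I), {3}: (exp(I*pi/4))*(exp(-3*I*pi/4)), {4}: (-1)*(-1), {5}: (exp(-I*pi/4))*(exp(3*I*pi/4)), {6}: (I)*(I), {7}: (exp(-3*I*pi/4))*(exp(I*pi/4))
so (chi_3 * chi_7) takes values
  {0} -> 1, {1} -> I, {2} -> -1, {3} -> -I, {4} -> 1, {5} -> I, {6} -> -1, {7} -> -I.
Now take the inner product of this character with each irreducible chi from the table, <chi_3*chi_7, chi> = (1/8) sum_C |C| (chi_3*chi_7)(C) conj(chi(C)):
  <chi_3*chi_7, chi_0> = (1/8)[1*(1)*conj(1) + 1*(I)*conj(1) + 1*(-1)*conj(1) + 1*(-I)*conj(1) + 1*(1)*conj(1) + 1*(I)*conj(1) + 1*(-1)*conj(1) + 1*(-I)*conj(1)]
      = (1/8)[(1) + (I) + (-1) + (-I) + (1) + (I) + (-1) + (-I)] = 0/8 = 0
  <chi_3*chi_7, chi_1> = (1/8)[1*(1)*conj(1) + 1*(I)*conj(exp(I*pi/4)) + 1*(-1)*conj(I) + 1*(-I)*conj(exp(3*I*pi/4)) + 1*(1)*conj(-1) + 1*(I)*conj(exp(-3*I*pi/4)) + 1*(-1)*conj(-I) + 1*(-I)*conj(exp(-I*pi/4))]
      = (1/8)[(1) + (exp(I*pi/4)) + (I) + (-exp(-I*pi/4)) + (-1) + (exp(-3*I*pi/4)) + (-I) + (-exp(3*I*pi/4))] = 0/8 = 0
  <chi_3*chi_7, chi_2> = (1/8)[1*(1)*conj(1) + 1*(I)*conj(I) + 1*(-1)*conj(-1) + 1*(-I)*conj(-I) + 1*(1)*conj(1) + 1*(I)*conj(I) + 1*(-1)*conj(-1) + 1*(-I)*conj(-I)]
      = (1/8)[(1) + (1) + (1) + (1) + (1) + (1) + (1) + (1)] = 8/8 = 1
  <chi_3*chi_7, chi_3> = (1/8)[1*(1)*conj(1) + 1*(I)*conj(exp(3*I*pi/4)) + 1*(-1)*conj(-I) + 1*(-I)*conj(exp(I*pi/4)) + 1*(1)*conj(-1) + 1*(I)*conj(exp(-I*pi/4)) + 1*(-1)*conj(I) + 1*(-I)*conj(exp(-3*I*pi/4))]
      = (1/8)[(1) + (exp(-I*pi/4)) + (-I) + (-exp(I*pi/4)) + (-1) + (exp(3*I*pi/4)) + (I) + (-exp(-3*I*pi/4))] = 0/8 = 0
  <chi_3*chi_7, chi_4> = (1/8)[1*(1)*conj(1) + 1*(I)*conj(-1) + 1*(-1)*conj(1) + 1*(-I)*conj(-1) + 1*(1)*conj(1) + 1*(I)*conj(-1) + 1*(-1)*conj(1) + 1*(-I)*conj(-1)]
      = (1/8)[(1) + (-I) + (-1) + (I) + (1) + (-I) + (-1) + (I)] = 0/8 = 0
  <chi_3*chi_7, chi_5> = (1/8)[1*(1)*conj(1) + 1*(I)*conj(exp(-3*I*pi/4)) + 1*(-1)*conj(I) + 1*(-I)*conj(exp(-I*pi/4)) + 1*(1)*conj(-1) + 1*(I)*conj(exp(I*pi/4)) + 1*(-1)*conj(-I) + 1*(-I)*conj(exp(3*I*pi/4))]
      = (1/8)[(1) + (exp(-3*I*pi/4)) + (I) + (-exp(3*I*pi/4)) + (-1) + (exp(I*pi/4)) + (-I) + (-exp(-I*pi/4))] = 0/8 = 0
  <chi_3*chi_7, chi_6> = (1/8)[1*(1)*conj(1) + 1*(I)*conj(-I) + 1*(-1)*conj(-1) + 1*(-I)*conj(I) + 1*(1)*conj(1) + 1*(I)*conj(-I) + 1*(-1)*conj(-1) + 1*(-I)*conj(I)]
      = (1/8)[(1) + (-1) + (1) + (-1) + (1) + (-1) + (1) + (-1)] = 0/8 = 0
  <chi_3*chi_7, chi_7> = (1/8)[1*(1)*conj(1) + 1*(I)*conj(exp(-I*pi/4)) + 1*(-1)*conj(-I) + 1*(-I)*conj(exp(-3*I*pi/4)) + 1*(1)*conj(-1) + 1*(I)*conj(exp(3*I*pi/4)) + 1*(-1)*conj(I) + 1*(-I)*conj(exp(I*pi/4))]
      = (1/8)[(1) + (exp(3*I*pi/4)) + (-I) + (-exp(-3*I*pi/4)) + (-1) + (exp(-I*pi/4)) + (I) + (-exp(I*pi/4))] = 0/8 = 0
(Exp terms are combined using exp(i*s)*conj(exp(i*t)) = exp(i*(s-t)), and sums of them are collapsed using the identity that for every m > 1 the m distinct m-th roots of unity sum to 0, e.g. 1 + exp(2*I*pi/3) + exp(-2*I*pi/3) = 0.)
Hence the multiplicities are chi_2: 1. Dimension check: dim(chi_3)*dim(chi_7) = 1*1 = 1 and sum (mult * dim) = 1*1 = 1.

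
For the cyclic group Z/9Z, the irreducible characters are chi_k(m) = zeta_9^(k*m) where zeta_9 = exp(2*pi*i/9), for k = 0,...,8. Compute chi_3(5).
chi_3(5) = zeta_9^15 = exp(-2*I*pi/3)

chi_3(5) = zeta_9^(3*5) = zeta_9^15. Since zeta_9^9 = 1, this equals zeta_9^6 = exp(2*pi*i*6/9) = exp(-2*I*pi/3).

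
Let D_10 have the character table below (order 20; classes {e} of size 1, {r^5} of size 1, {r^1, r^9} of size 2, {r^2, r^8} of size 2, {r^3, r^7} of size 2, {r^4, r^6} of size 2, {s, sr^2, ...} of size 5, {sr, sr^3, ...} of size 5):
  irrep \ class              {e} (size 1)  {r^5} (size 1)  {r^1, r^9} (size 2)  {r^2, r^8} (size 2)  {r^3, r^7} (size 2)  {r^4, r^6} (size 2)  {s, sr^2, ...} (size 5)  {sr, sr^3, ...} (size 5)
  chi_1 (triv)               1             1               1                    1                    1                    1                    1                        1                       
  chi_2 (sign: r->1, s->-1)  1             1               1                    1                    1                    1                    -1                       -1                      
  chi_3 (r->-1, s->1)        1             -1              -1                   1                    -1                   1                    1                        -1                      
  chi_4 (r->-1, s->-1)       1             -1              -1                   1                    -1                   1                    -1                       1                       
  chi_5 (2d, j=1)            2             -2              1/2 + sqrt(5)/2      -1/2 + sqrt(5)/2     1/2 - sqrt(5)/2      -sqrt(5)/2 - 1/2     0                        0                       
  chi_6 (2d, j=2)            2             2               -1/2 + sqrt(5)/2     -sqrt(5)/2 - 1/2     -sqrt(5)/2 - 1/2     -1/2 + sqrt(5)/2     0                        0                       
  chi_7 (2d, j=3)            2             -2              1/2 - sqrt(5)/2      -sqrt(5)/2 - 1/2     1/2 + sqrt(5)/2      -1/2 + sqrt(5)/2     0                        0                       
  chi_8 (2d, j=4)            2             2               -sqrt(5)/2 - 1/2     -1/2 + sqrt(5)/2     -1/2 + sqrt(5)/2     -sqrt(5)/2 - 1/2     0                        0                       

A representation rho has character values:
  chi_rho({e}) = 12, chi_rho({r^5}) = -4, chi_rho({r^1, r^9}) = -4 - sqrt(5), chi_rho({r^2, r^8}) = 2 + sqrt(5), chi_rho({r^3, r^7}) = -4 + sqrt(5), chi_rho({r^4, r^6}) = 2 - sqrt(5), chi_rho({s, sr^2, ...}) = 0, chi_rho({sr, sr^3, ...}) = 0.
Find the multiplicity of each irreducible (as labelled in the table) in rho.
Multiplicities: chi_1: 0, chi_2: 0, chi_3: 2, chi_4: 2, chi_5: 1, chi_6: 0, chi_7: 1, chi_8: 2.

Working: Use <chi_rho, chi> = (1/|G|) sum_C |C| * chi_rho(C) * conj(chi(C)) with |G| = 20 for each irreducible chi in the table:
  <chi_rho, chi_1> = (1/20)[1*(12)*conj(1) + 1*(-4)*conj(1) + 2*(-4 - sqrt(5))*conj(1) + 2*(2 + sqrt(5))*conj(1) + 2*(-4 + sqrt(5))*conj(1) + 2*(2 - sqrt(5))*conj(1) + 5*(0)*conj(1) + 5*(0)*conj(1)]
      = (1/20)[(12) + (-4) + (-8 - 2*sqrt(5)) + (4 + 2*sqrt(5)) + (-8 + 2*sqrt(5)) + (4 - 2*sqrt(5)) + (0) + (0)] = 0/20 = 0
  <chi_rho, chi_2> = (1/20)[1*(12)*conj(1) + 1*(-4)*conj(1) + 2*(-4 - sqrt(5))*conj(1) + 2*(2 + sqrt(5))*conj(1) + 2*(-4 + sqrt(5))*conj(1) + 2*(2 - sqrt(5))*conj(1) + 5*(0)*conj(-1) + 5*(0)*conj(-1)]
      = (1/20)[(12) + (-4) + (-8 - 2*sqrt(5)) + (4 + 2*sqrt(5)) + (-8 + 2*sqrt(5)) + (4 - 2*sqrt(5)) + (0) + (0)] = 0/20 = 0
  <chi_rho, chi_3> = (1/20)[1*(12)*conj(1) + 1*(-4)*conj(-1) + 2*(-4 - sqrt(5))*conj(-1) + 2*(2 + sqrt(5))*conj(1) + 2*(-4 + sqrt(5))*conj(-1) + 2*(2 - sqrt(5))*conj(1) + 5*(0)*conj(1) + 5*(0)*conj(-1)]
      = (1/20)[(12) + (4) + (2*sqrt(5) + 8) + (4 + 2*sqrt(5)) + (8 - 2*sqrt(5)) + (4 - 2*sqrt(5)) + (0) + (0)] = 40/20 = 2
  <chi_rho, chi_4> = (1/20)[1*(12)*conj(1) + 1*(-4)*conj(-1) + 2*(-4 - sqrt(5))*conj(-1) + 2*(2 + sqrt(5))*conj(1) + 2*(-4 + sqrt(5))*conj(-1) + 2*(2 - sqrt(5))*conj(1) + 5*(0)*conj(-1) + 5*(0)*conj(1)]
      = (1/20)[(12) + (4) + (2*sqrt(5) + 8) + (4 + 2*sqrt(5)) + (8 - 2*sqrt(5)) + (4 - 2*sqrt(5)) + (0) + (0)] = 40/20 = 2
  <chi_rho, chi_5> = (1/20)[1*(12)*conj(2) + 1*(-4)*conj(-2) + 2*(-4 - sqrt(5))*conj(1/2 + sqrt(5)/2) + 2*(2 + sqrt(5))*conj(-1/2 + sqrt(5)/2) + 2*(-4 + sqrt(5))*conj(1/2 - sqrt(5)/2) + 2*(2 - sqrt(5))*conj(-sqrt(5)/2 - 1/2) + 5*(0)*conj(0) + 5*(0)*conj(0)]
      = (1/20)[(24) + (8) + (-5*sqrt(5) - 9) + (sqrt(5) + 3) + (-9 + 5*sqrt(5)) + (3 - sqrt(5)) + (0) + (0)] = 20/20 = 1
  <chi_rho, chi_6> = (1/20)[1*(12)*conj(2) + 1*(-4)*conj(2) + 2*(-4 - sqrt(5))*conj(-1/2 + sqrt(5)/2) + 2*(2 + sqrt(5))*conj(-sqrt(5)/2 - 1/2) + 2*(-4 + sqrt(5))*conj(-sqrt(5)/2 - 1/2) + 2*(2 - sqrt(5))*conj(-1/2 + sqrt(5)/2) + 5*(0)*conj(0) + 5*(0)*conj(0)]
      = (1/20)[(24) + (-8) + (-3*sqrt(5) - 1) + (-7 - 3*sqrt(5)) + (-1 + 3*sqrt(5)) + (-7 + 3*sqrt(5)) + (0) + (0)] = 0/20 = 0
  <chi_rho, chi_7> = (1/20)[1*(12)*conj(2) + 1*(-4)*conj(-2) + 2*(-4 - sqrt(5))*conj(1/2 - sqrt(5)/2) + 2*(2 + sqrt(5))*conj(-sqrt(5)/2 - 1/2) + 2*(-4 + sqrt(5))*conj(1/2 + sqrt(5)/2) + 2*(2 - sqrt(5))*conj(-1/2 + sqrt(5)/2) + 5*(0)*conj(0) + 5*(0)*conj(0)]
      = (1/20)[(24) + (8) + (1 + 3*sqrt(5)) + (-7 - 3*sqrt(5)) + (1 - 3*sqrt(5)) + (-7 + 3*sqrt(5)) + (0) + (0)] = 20/20 = 1
  <chi_rho, chi_8> = (1/20)[1*(12)*conj(2) + 1*(-4)*conj(2) + 2*(-4 - sqrt(5))*conj(-sqrt(5)/2 - 1/2) + 2*(2 + sqrt(5))*conj(-1/2 + sqrt(5)/2) + 2*(-4 + sqrt(5))*conj(-1/2 + sqrt(5)/2) + 2*(2 - sqrt(5))*conj(-sqrt(5)/2 - 1/2) + 5*(0)*conj(0) + 5*(0)*conj(0)]
      = (1/20)[(24) + (-8) + (9 + 5*sqrt(5)) + (sqrt(5) + 3) + (9 - 5*sqrt(5)) + (3 - sqrt(5)) + (0) + (0)] = 40/20 = 2
Dimension check: dim(rho) = sum (mult * dim) = 0*1 + 0*1 + 2*1 + 2*1 + 1*2 + 0*2 + 1*2 + 2*2 = 12 = chi_rho(e) = 12.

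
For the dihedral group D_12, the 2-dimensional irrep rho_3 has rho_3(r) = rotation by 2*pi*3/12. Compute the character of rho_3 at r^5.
chi_{rho_3}(r^5) = 2*cos(2*pi*3*5/12) = 0

Why: rho_3(r^5) is rotation by angle 2*pi*3*5/12, whose trace is 2*cos(2*pi*3*5/12) = 0.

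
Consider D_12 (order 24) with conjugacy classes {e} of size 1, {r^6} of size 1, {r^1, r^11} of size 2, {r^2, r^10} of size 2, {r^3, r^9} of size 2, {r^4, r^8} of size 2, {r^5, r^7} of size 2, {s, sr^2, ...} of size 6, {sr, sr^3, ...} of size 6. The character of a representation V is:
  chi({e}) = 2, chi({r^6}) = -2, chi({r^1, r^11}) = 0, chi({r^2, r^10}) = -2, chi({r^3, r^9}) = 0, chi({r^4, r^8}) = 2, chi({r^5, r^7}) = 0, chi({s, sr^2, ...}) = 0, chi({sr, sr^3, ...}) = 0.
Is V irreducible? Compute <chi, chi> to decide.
Irreducible: <chi, chi> = 1.

Justification: <chi, chi> = (1/|G|) sum_C |C| * |chi(C)|^2 = (1/24)[1*|2|^2 + 1*|-2|^2 + 2*|0|^2 + 2*|-2|^2 + 2*|0|^2 + 2*|2|^2 + 2*|0|^2 + 6*|0|^2 + 6*|0|^2]
  = (1/24)[(4) + (4) + (0) + (8) + (0) + (8) + (0) + (0) + (0)] = 24/24 = 1.
A character is irreducible iff <chi, chi> = 1, so this representation is irreducible.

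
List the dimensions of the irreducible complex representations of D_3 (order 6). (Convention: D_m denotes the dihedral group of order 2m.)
Dimensions: 1, 1, 2

There are 3 irreducibles (= number of conjugacy classes). Their dimensions d_i satisfy sum d_i^2 = |G| = 6: 1 + 1 + 4 = 6.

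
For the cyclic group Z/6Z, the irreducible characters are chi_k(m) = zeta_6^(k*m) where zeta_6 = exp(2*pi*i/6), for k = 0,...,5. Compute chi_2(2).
chi_2(2) = zeta_6^4 = exp(-2*I*pi/3)

Reasoning: chi_2(2) = zeta_6^(2*2) = zeta_6^4. Since zeta_6^6 = 1, this equals zeta_6^4 = exp(2*pi*i*4/6) = exp(-2*I*pi/3).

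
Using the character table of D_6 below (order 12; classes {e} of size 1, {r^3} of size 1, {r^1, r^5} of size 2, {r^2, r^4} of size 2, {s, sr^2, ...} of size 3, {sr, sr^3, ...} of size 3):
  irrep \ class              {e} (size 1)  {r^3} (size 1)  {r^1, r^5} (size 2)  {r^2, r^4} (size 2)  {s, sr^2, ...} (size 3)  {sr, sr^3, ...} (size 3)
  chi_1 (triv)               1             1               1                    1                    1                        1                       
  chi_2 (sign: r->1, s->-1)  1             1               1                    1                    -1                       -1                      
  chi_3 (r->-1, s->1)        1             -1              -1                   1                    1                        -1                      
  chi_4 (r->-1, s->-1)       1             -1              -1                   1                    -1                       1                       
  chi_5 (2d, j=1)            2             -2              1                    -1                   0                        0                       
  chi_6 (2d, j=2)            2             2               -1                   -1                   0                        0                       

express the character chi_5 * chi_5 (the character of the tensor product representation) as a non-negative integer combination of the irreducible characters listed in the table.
chi_5 tensor chi_5 = chi_1 + chi_2 + chi_6 (all other irreducibles have multiplicity 0).

Why: The character of a tensor product is the pointwise product (chi_5 * chi_5)(C) = chi_5(C) * chi_5(C):
  {e}: (2)*(2), {r^3}: (-2)*(-2), {r^1, r^5}: (1)*(1), {r^2, r^4}: (-1)*(-1), {s, sr^2, ...}: (0)*(0), {sr, sr^3, ...}: (0)*(0)
so (chi_5 * chi_5) takes values
  {e} -> 4, {r^3} -> 4, {r^1, r^5} -> 1, {r^2, r^4} -> 1, {s, sr^2, ...} -> 0, {sr, sr^3, ...} -> 0.
Now take the inner product of this character with each irreducible chi from the table, <chi_5*chi_5, chi> = (1/12) sum_C |C| (chi_5*chi_5)(C) conj(chi(C)):
  <chi_5*chi_5, chi_1> = (1/12)[1*(4)*conj(1) + 1*(4)*conj(1) + 2*(1)*conj(1) + 2*(1)*conj(1) + 3*(0)*conj(1) + 3*(0)*conj(1)]
      = (1/12)[(4) + (4) + (2) + (2) + (0) + (0)] = 12/12 = 1
  <chi_5*chi_5, chi_2> = (1/12)[1*(4)*conj(1) + 1*(4)*conj(1) + 2*(1)*conj(1) + 2*(1)*conj(1) + 3*(0)*conj(-1) + 3*(0)*conj(-1)]
      = (1/12)[(4) + (4) + (2) + (2) + (0) + (0)] = 12/12 = 1
  <chi_5*chi_5, chi_3> = (1/12)[1*(4)*conj(1) + 1*(4)*conj(-1) + 2*(1)*conj(-1) + 2*(1)*conj(1) + 3*(0)*conj(1) + 3*(0)*conj(-1)]
      = (1/12)[(4) + (-4) + (-2) + (2) + (0) + (0)] = 0/12 = 0
  <chi_5*chi_5, chi_4> = (1/12)[1*(4)*conj(1) + 1*(4)*conj(-1) + 2*(1)*conj(-1) + 2*(1)*conj(1) + 3*(0)*conj(-1) + 3*(0)*conj(1)]
      = (1/12)[(4) + (-4) + (-2) + (2) + (0) + (0)] = 0/12 = 0
  <chi_5*chi_5, chi_5> = (1/12)[1*(4)*conj(2) + 1*(4)*conj(-2) + 2*(1)*conj(1) + 2*(1)*conj(-1) + 3*(0)*conj(0) + 3*(0)*conj(0)]
      = (1/12)[(8) + (-8) + (2) + (-2) + (0) + (0)] = 0/12 = 0
  <chi_5*chi_5, chi_6> = (1/12)[1*(4)*conj(2) + 1*(4)*conj(2) + 2*(1)*conj(-1) + 2*(1)*conj(-1) + 3*(0)*conj(0) + 3*(0)*conj(0)]
      = (1/12)[(8) + (8) + (-2) + (-2) + (0) + (0)] = 12/12 = 1
Hence the multiplicities are chi_1: 1, chi_2: 1, chi_6: 1. Dimension check: dim(chi_5)*dim(chi_5) = 2*2 = 4 and sum (mult * dim) = 1*1 + 1*1 + 1*2 = 4.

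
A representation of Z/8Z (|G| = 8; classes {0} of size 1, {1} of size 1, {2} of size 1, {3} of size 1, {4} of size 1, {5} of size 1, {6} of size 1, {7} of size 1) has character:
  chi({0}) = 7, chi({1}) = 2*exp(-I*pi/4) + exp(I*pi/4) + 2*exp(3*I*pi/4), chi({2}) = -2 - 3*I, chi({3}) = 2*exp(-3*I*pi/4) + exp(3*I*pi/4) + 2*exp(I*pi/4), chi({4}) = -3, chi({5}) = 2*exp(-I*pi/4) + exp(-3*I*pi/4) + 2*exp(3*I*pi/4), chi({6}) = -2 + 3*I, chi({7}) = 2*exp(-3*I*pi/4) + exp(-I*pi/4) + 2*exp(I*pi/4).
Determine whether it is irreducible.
Not irreducible (reducible): <chi, chi> = 11 > 1.

Proof sketch: <chi, chi> = (1/|G|) sum_C |C| * |chi(C)|^2 = (1/8)[1*|7|^2 + 1*|2*exp(-I*pi/4) + exp(I*pi/4) + 2*exp(3*I*pi/4)|^2 + 1*|-2 - 3*I|^2 + 1*|2*exp(-3*I*pi/4) + exp(3*I*pi/4) + 2*exp(I*pi/4)|^2 + 1*|-3|^2 + 1*|2*exp(-I*pi/4) + exp(-3*I*pi/4) + 2*exp(3*I*pi/4)|^2 + 1*|-2 + 3*I|^2 + 1*|2*exp(-3*I*pi/4) + exp(-I*pi/4) + 2*exp(I*pi/4)|^2]
  = (1/8)[(49) + (1) + (13) + (1) + (9) + (1) + (13) + (1)] = 88/8 = 11.
(Exp terms are combined using exp(i*s)*conj(exp(i*t)) = exp(i*(s-t)), and sums of them are collapsed using the identity that for every m > 1 the m distinct m-th roots of unity sum to 0, e.g. 1 + exp(2*I*pi/3) + exp(-2*I*pi/3) = 0.)
A character is irreducible iff <chi, chi> = 1, so this representation is reducible.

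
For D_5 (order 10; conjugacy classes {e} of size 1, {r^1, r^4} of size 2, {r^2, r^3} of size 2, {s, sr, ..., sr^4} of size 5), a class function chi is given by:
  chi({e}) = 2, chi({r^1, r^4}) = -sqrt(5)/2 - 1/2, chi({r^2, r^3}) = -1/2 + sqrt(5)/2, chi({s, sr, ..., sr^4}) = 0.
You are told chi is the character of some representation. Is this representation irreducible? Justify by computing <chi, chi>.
Irreducible: <chi, chi> = 1.

Details: <chi, chi> = (1/|G|) sum_C |C| * |chi(C)|^2 = (1/10)[1*|2|^2 + 2*|-sqrt(5)/2 - 1/2|^2 + 2*|-1/2 + sqrt(5)/2|^2 + 5*|0|^2]
  = (1/10)[(4) + (sqrt(5) + 3) + (3 - sqrt(5)) + (0)] = 10/10 = 1.
A character is irreducible iff <chi, chi> = 1, so this representation is irreducible.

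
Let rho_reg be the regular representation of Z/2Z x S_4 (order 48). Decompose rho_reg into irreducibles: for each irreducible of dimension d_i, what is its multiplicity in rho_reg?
Each irreducible V_i of dimension d_i appears with multiplicity d_i, i.e. rho_reg = (direct sum over all irreducibles V_i) d_i V_i. The irreducible dimensions for Z/2Z x S_4 are 1, 1, 1, 1, 2, 2, 3, 3, 3, 3: 4 irreducibles of dimension 1, each with multiplicity 1; 2 irreducibles of dimension 2, each with multiplicity 2; 4 irreducibles of dimension 3, each with multiplicity 3. Total dimension 4*1*1 + 2*2*2 + 4*3*3 = 48 = |G|.

Derivation: General theorem: in the regular representation of a finite group G, each irreducible appears with multiplicity equal to its dimension. Check: dim(rho_reg) = sum d_i^2 = 1 + 1 + 1 + 1 + 4 + 4 + 9 + 9 + 9 + 9 = 48 = |G|.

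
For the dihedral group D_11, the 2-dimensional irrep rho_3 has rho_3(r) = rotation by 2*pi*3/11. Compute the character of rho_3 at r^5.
chi_{rho_3}(r^5) = 2*cos(2*pi*3*5/11) = -2*cos(3*pi/11)

Reasoning: rho_3(r^5) is rotation by angle 2*pi*3*5/11, whose trace is 2*cos(2*pi*3*5/11) = -2*cos(3*pi/11).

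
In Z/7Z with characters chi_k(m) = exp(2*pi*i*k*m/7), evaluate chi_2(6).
chi_2(6) = zeta_7^12 = exp(-4*I*pi/7)

Solution. chi_2(6) = zeta_7^(2*6) = zeta_7^12. Since zeta_7^7 = 1, this equals zeta_7^5 = exp(2*pi*i*5/7) = exp(-4*I*pi/7).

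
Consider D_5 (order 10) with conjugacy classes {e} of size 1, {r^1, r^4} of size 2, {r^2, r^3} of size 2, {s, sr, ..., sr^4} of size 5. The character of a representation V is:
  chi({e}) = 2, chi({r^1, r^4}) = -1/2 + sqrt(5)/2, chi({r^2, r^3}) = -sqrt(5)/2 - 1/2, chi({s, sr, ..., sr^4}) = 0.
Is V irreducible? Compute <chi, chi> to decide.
Irreducible: <chi, chi> = 1.

Reasoning: <chi, chi> = (1/|G|) sum_C |C| * |chi(C)|^2 = (1/10)[1*|2|^2 + 2*|-1/2 + sqrt(5)/2|^2 + 2*|-sqrt(5)/2 - 1/2|^2 + 5*|0|^2]
  = (1/10)[(4) + (3 - sqrt(5)) + (sqrt(5) + 3) + (0)] = 10/10 = 1.
A character is irreducible iff <chi, chi> = 1, so this representation is irreducible.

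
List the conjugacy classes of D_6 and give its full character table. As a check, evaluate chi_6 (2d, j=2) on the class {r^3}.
Conjugacy classes: {e} of size 1, {r^3} of size 1, {r^1, r^5} of size 2, {r^2, r^4} of size 2, {s, sr^2, ...} of size 3, {sr, sr^3, ...} of size 3.
Character table:
  irrep \ class              {e} (size 1)  {r^3} (size 1)  {r^1, r^5} (size 2)  {r^2, r^4} (size 2)  {s, sr^2, ...} (size 3)  {sr, sr^3, ...} (size 3)
  chi_1 (triv)               1             1               1                    1                    1                        1                       
  chi_2 (sign: r->1, s->-1)  1             1               1                    1                    -1                       -1                      
  chi_3 (r->-1, s->1)        1             -1              -1                   1                    1                        -1                      
  chi_4 (r->-1, s->-1)       1             -1              -1                   1                    -1                       1                       
  chi_5 (2d, j=1)            2             -2              1                    -1                   0                        0                       
  chi_6 (2d, j=2)            2             2               -1                   -1                   0                        0                       

Spot check: chi_6 (2d, j=2) on {r^3} = 2.

D_6 has order 2*6 = 12 with 6 conjugacy classes, hence 6 irreducibles. Sum of squared dims 1 + 1 + 1 + 1 + 4 + 4 = 12 = |G|. Linear characters come from the abelianisation; the 2-dimensional irreps have character r^k -> 2*cos(2*pi*j*k/6), reflections -> 0.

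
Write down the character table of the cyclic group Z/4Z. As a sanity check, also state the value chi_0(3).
Character table of Z/4Z (irreps indexed chi_0,...,chi_3 with chi_k(m) = zeta_4^(k*m), zeta_4 = exp(2*pi*i/4)):
  irrep \ class  {0} (size 1)  {1} (size 1)  {2} (size 1)  {3} (size 1)
  chi_0          1             1             1             1           
  chi_1          1             I             -1            -I          
  chi_2          1             -1            1             -1          
  chi_3          1             -I            -1            I           

Spot check: chi_0(3) = zeta_4^(0*3) = zeta_4^0 = 1.

Justification: Z/4Z is abelian, so all 4 irreducible complex representations are 1-dimensional. They are given by chi_k(m) = zeta_4^(k*m) for k = 0,...,3. Row orthogonality: sum_m chi_k(m) conj(chi_l(m)) = 4 * [k = l].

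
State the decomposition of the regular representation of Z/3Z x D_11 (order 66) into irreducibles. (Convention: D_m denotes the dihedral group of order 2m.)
Each irreducible V_i of dimension d_i appears with multiplicity d_i, i.e. rho_reg = (direct sum over all irreducibles V_i) d_i V_i. The irreducible dimensions for Z/3Z x D_11 are 1, 1, 1, 1, 1, 1, 2, 2, 2, 2, 2, 2, 2, 2, 2, 2, 2, 2, 2, 2, 2: 6 irreducibles of dimension 1, each with multiplicity 1; 15 irreducibles of dimension 2, each with multiplicity 2. Total dimension 6*1*1 + 15*2*2 = 66 = |G|.

Solution. General theorem: in the regular representation of a finite group G, each irreducible appears with multiplicity equal to its dimension. Check: dim(rho_reg) = sum d_i^2 = 1 + 1 + 1 + 1 + 1 + 1 + 4 + 4 + 4 + 4 + 4 + 4 + 4 + 4 + 4 + 4 + 4 + 4 + 4 + 4 + 4 = 66 = |G|.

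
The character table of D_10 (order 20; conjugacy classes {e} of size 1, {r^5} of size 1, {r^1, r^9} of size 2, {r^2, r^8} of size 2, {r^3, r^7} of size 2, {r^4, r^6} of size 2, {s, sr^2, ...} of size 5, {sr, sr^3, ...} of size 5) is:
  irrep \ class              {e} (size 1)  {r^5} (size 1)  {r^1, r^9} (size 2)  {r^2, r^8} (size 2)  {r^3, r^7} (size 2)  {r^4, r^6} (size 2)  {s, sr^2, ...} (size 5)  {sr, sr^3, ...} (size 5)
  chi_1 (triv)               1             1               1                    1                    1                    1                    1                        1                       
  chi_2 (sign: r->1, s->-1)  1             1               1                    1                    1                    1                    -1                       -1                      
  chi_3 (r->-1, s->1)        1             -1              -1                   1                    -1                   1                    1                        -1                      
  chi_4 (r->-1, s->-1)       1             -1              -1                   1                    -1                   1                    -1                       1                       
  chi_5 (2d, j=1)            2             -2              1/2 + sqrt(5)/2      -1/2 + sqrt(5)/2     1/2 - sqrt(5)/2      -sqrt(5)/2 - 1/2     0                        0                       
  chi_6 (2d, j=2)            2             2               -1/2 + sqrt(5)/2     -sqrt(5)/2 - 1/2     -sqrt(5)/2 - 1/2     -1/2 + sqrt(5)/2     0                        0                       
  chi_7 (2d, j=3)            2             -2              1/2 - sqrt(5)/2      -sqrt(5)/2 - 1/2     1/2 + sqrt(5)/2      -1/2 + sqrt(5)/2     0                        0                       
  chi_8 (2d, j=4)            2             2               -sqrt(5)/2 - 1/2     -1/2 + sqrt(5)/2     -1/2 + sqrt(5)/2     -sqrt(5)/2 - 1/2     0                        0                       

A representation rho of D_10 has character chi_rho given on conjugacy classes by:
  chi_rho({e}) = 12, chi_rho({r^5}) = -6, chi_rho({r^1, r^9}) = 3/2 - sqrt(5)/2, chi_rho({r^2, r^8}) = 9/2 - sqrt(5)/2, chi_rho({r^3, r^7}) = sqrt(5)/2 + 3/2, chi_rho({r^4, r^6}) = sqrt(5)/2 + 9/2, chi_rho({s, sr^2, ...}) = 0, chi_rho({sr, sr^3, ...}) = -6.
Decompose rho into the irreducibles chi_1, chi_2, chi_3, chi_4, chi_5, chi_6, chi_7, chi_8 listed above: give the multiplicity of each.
Multiplicities: chi_1: 0, chi_2: 3, chi_3: 3, chi_4: 0, chi_5: 1, chi_6: 0, chi_7: 2, chi_8: 0.

Solution. Use <chi_rho, chi> = (1/|G|) sum_C |C| * chi_rho(C) * conj(chi(C)) with |G| = 20 for each irreducible chi in the table:
  <chi_rho, chi_1> = (1/20)[1*(12)*conj(1) + 1*(-6)*conj(1) + 2*(3/2 - sqrt(5)/2)*conj(1) + 2*(9/2 - sqrt(5)/2)*conj(1) + 2*(sqrt(5)/2 + 3/2)*conj(1) + 2*(sqrt(5)/2 + 9/2)*conj(1) + 5*(0)*conj(1) + 5*(-6)*conj(1)]
      = (1/20)[(12) + (-6) + (3 - sqrt(5)) + (9 - sqrt(5)) + (sqrt(5) + 3) + (sqrt(5) + 9) + (0) + (-30)] = 0/20 = 0
  <chi_rho, chi_2> = (1/20)[1*(12)*conj(1) + 1*(-6)*conj(1) + 2*(3/2 - sqrt(5)/2)*conj(1) + 2*(9/2 - sqrt(5)/2)*conj(1) + 2*(sqrt(5)/2 + 3/2)*conj(1) + 2*(sqrt(5)/2 + 9/2)*conj(1) + 5*(0)*conj(-1) + 5*(-6)*conj(-1)]
      = (1/20)[(12) + (-6) + (3 - sqrt(5)) + (9 - sqrt(5)) + (sqrt(5) + 3) + (sqrt(5) + 9) + (0) + (30)] = 60/20 = 3
  <chi_rho, chi_3> = (1/20)[1*(12)*conj(1) + 1*(-6)*conj(-1) + 2*(3/2 - sqrt(5)/2)*conj(-1) + 2*(9/2 - sqrt(5)/2)*conj(1) + 2*(sqrt(5)/2 + 3/2)*conj(-1) + 2*(sqrt(5)/2 + 9/2)*conj(1) + 5*(0)*conj(1) + 5*(-6)*conj(-1)]
      = (1/20)[(12) + (6) + (-3 + sqrt(5)) + (9 - sqrt(5)) + (-3 - sqrt(5)) + (sqrt(5) + 9) + (0) + (30)] = 60/20 = 3
  <chi_rho, chi_4> = (1/20)[1*(12)*conj(1) + 1*(-6)*conj(-1) + 2*(3/2 - sqrt(5)/2)*conj(-1) + 2*(9/2 - sqrt(5)/2)*conj(1) + 2*(sqrt(5)/2 + 3/2)*conj(-1) + 2*(sqrt(5)/2 + 9/2)*conj(1) + 5*(0)*conj(-1) + 5*(-6)*conj(1)]
      = (1/20)[(12) + (6) + (-3 + sqrt(5)) + (9 - sqrt(5)) + (-3 - sqrt(5)) + (sqrt(5) + 9) + (0) + (-30)] = 0/20 = 0
  <chi_rho, chi_5> = (1/20)[1*(12)*conj(2) + 1*(-6)*conj(-2) + 2*(3/2 - sqrt(5)/2)*conj(1/2 + sqrt(5)/2) + 2*(9/2 - sqrt(5)/2)*conj(-1/2 + sqrt(5)/2) + 2*(sqrt(5)/2 + 3/2)*conj(1/2 - sqrt(5)/2) + 2*(sqrt(5)/2 + 9/2)*conj(-sqrt(5)/2 - 1/2) + 5*(0)*conj(0) + 5*(-6)*conj(0)]
      = (1/20)[(24) + (12) + (-1 + sqrt(5)) + (-7 + 5*sqrt(5)) + (-sqrt(5) - 1) + (-5*sqrt(5) - 7) + (0) + (0)] = 20/20 = 1
  <chi_rho, chi_6> = (1/20)[1*(12)*conj(2) + 1*(-6)*conj(2) + 2*(3/2 - sqrt(5)/2)*conj(-1/2 + sqrt(5)/2) + 2*(9/2 - sqrt(5)/2)*conj(-sqrt(5)/2 - 1/2) + 2*(sqrt(5)/2 + 3/2)*conj(-sqrt(5)/2 - 1/2) + 2*(sqrt(5)/2 + 9/2)*conj(-1/2 + sqrt(5)/2) + 5*(0)*conj(0) + 5*(-6)*conj(0)]
      = (1/20)[(24) + (-12) + (-4 + 2*sqrt(5)) + (-4*sqrt(5) - 2) + (-2*sqrt(5) - 4) + (-2 + 4*sqrt(5)) + (0) + (0)] = 0/20 = 0
  <chi_rho, chi_7> = (1/20)[1*(12)*conj(2) + 1*(-6)*conj(-2) + 2*(3/2 - sqrt(5)/2)*conj(1/2 - sqrt(5)/2) + 2*(9/2 - sqrt(5)/2)*conj(-sqrt(5)/2 - 1/2) + 2*(sqrt(5)/2 + 3/2)*conj(1/2 + sqrt(5)/2) + 2*(sqrt(5)/2 + 9/2)*conj(-1/2 + sqrt(5)/2) + 5*(0)*conj(0) + 5*(-6)*conj(0)]
      = (1/20)[(24) + (12) + (4 - 2*sqrt(5)) + (-4*sqrt(5) - 2) + (4 + 2*sqrt(5)) + (-2 + 4*sqrt(5)) + (0) + (0)] = 40/20 = 2
  <chi_rho, chi_8> = (1/20)[1*(12)*conj(2) + 1*(-6)*conj(2) + 2*(3/2 - sqrt(5)/2)*conj(-sqrt(5)/2 - 1/2) + 2*(9/2 - sqrt(5)/2)*conj(-1/2 + sqrt(5)/2) + 2*(sqrt(5)/2 + 3/2)*conj(-1/2 + sqrt(5)/2) + 2*(sqrt(5)/2 + 9/2)*conj(-sqrt(5)/2 - 1/2) + 5*(0)*conj(0) + 5*(-6)*conj(0)]
      = (1/20)[(24) + (-12) + (1 - sqrt(5)) + (-7 + 5*sqrt(5)) + (1 + sqrt(5)) + (-5*sqrt(5) - 7) + (0) + (0)] = 0/20 = 0
Dimension check: dim(rho) = sum (mult * dim) = 0*1 + 3*1 + 3*1 + 0*1 + 1*2 + 0*2 + 2*2 + 0*2 = 12 = chi_rho(e) = 12.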